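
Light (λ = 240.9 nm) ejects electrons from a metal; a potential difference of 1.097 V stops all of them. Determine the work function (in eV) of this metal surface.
4.05 eV

The stopping potential gives the maximum kinetic energy: KE_max = eV_s = 1.097 eV

From Einstein's photoelectric equation: KE_max = hc/λ - φ
Rearranging: φ = hc/λ - KE_max

Calculate photon energy:
E_photon = hc/λ = (6.626×10⁻³⁴ J·s)(3×10⁸ m/s) / (240.9×10⁻⁹ m) = 5.1467 eV

Therefore:
φ = 5.1467 - 1.097 = 4.05 eV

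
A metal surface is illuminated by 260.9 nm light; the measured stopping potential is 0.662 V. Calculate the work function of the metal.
4.09 eV

The stopping potential gives the maximum kinetic energy: KE_max = eV_s = 0.662 eV

From Einstein's photoelectric equation: KE_max = hc/λ - φ
Rearranging: φ = hc/λ - KE_max

Calculate photon energy:
E_photon = hc/λ = (6.626×10⁻³⁴ J·s)(3×10⁸ m/s) / (260.9×10⁻⁹ m) = 4.7522 eV

Therefore:
φ = 4.7522 - 0.662 = 4.09 eV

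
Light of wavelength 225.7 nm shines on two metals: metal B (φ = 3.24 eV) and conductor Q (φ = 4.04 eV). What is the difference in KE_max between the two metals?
0.8000 eV

Using KE_max = hc/λ - φ for each metal:

Photon energy: E = hc/λ = 5.4933 eV

For metal B (φ₁ = 3.24 eV):
KE₁ = E - φ₁ = 5.4933 - 3.24 = 2.2533 eV

For conductor Q (φ₂ = 4.04 eV):
KE₂ = E - φ₂ = 5.4933 - 4.04 = 1.4533 eV

Difference:
ΔKE = KE₁ - KE₂ = 2.2533 - 1.4533 = 0.8000 eV

Note: The difference equals the difference in work functions: 4.04 - 3.24 = 0.80 eV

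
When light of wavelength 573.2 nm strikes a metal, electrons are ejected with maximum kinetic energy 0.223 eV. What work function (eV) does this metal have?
1.94 eV

From Einstein's photoelectric equation: KE_max = hf - φ = hc/λ - φ

Rearranging for φ:
φ = hc/λ - KE_max

Calculate photon energy:
E_photon = hc/λ = 2.1630 eV

Therefore:
φ = 2.1630 - 0.223 = 1.94 eV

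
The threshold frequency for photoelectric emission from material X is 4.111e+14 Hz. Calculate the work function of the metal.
1.70 eV

At the threshold frequency, photon energy equals work function:
φ = hf₀

Calculating:
φ = (6.626×10⁻³⁴ J·s)(4.111e+14 Hz)
φ = 1.70 eV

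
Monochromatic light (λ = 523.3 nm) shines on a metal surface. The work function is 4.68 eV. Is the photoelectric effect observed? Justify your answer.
No

For photoemission, the photon energy must exceed the work function.

Photon energy: E = hc/λ = 2.3693 eV
Work function: φ = 4.68 eV

Since E_photon (2.3693 eV) < φ (4.68 eV), photoemission will NOT occur.
The threshold wavelength is λ₀ = hc/φ = 264.9 nm.
Since 523.3 nm > 264.9 nm, the photons lack sufficient energy.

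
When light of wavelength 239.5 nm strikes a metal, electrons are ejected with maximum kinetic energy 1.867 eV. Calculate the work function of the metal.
3.31 eV

From Einstein's photoelectric equation: KE_max = hf - φ = hc/λ - φ

Rearranging for φ:
φ = hc/λ - KE_max

Calculate photon energy:
E_photon = hc/λ = 5.1768 eV

Therefore:
φ = 5.1768 - 1.867 = 3.31 eV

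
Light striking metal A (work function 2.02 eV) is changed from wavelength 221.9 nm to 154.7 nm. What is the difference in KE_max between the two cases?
2.4271 eV

Using Einstein's equation: KE_max = hc/λ - φ

For λ₁ = 221.9 nm:
KE₁ = hc/λ₁ - φ = 5.5874 - 2.02 = 3.5674 eV

For λ₂ = 154.7 nm:
KE₂ = hc/λ₂ - φ = 8.0145 - 2.02 = 5.9945 eV

Change in KE:
ΔKE = KE₂ - KE₁ = 5.9945 - 3.5674 = 2.4271 eV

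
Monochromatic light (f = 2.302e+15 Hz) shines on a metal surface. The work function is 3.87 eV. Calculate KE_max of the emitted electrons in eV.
5.6503 eV

Using Einstein's photoelectric equation: KE_max = hf - φ

First, calculate the photon energy:
E_photon = hf = (6.626×10⁻³⁴ J·s)(2.302e+15 Hz)
E_photon = 9.5203 eV

Then, the maximum kinetic energy:
KE_max = E_photon - φ = 9.5203 eV - 3.87 eV = 5.6503 eV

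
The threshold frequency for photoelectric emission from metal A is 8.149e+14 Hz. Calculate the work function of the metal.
3.37 eV

At the threshold frequency, photon energy equals work function:
φ = hf₀

Calculating:
φ = (6.626×10⁻³⁴ J·s)(8.149e+14 Hz)
φ = 3.37 eV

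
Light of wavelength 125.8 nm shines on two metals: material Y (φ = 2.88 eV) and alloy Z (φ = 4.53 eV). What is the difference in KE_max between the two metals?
1.6500 eV

Using KE_max = hc/λ - φ for each metal:

Photon energy: E = hc/λ = 9.8557 eV

For material Y (φ₁ = 2.88 eV):
KE₁ = E - φ₁ = 9.8557 - 2.88 = 6.9757 eV

For alloy Z (φ₂ = 4.53 eV):
KE₂ = E - φ₂ = 9.8557 - 4.53 = 5.3257 eV

Difference:
ΔKE = KE₁ - KE₂ = 6.9757 - 5.3257 = 1.6500 eV

Note: The difference equals the difference in work functions: 4.53 - 2.88 = 1.65 eV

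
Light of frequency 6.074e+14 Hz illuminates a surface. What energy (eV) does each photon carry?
2.5120 eV

Using E = hf:

E = hf = (6.626×10⁻³⁴ J·s)(6.074e+14 Hz)
E = 2.5120 eV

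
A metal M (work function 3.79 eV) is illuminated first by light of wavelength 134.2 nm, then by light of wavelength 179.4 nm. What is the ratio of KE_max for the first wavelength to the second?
1.7458

Using Einstein's equation: KE_max = hc/λ - φ

For λ₁ = 134.2 nm:
E₁ = hc/λ₁ = 9.2388 eV
KE₁ = E₁ - φ = 9.2388 - 3.79 = 5.4488 eV

For λ₂ = 179.4 nm:
E₂ = hc/λ₂ = 6.9110 eV
KE₂ = E₂ - φ = 6.9110 - 3.79 = 3.1210 eV

Ratio: KE₁/KE₂ = 5.4488/3.1210 = 1.7458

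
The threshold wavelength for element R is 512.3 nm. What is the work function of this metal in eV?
2.42 eV

At the threshold wavelength, photon energy equals work function:
φ = hc/λ₀

Calculating:
φ = (6.626×10⁻³⁴ J·s)(3×10⁸ m/s) / (512.3×10⁻⁹ m)
φ = 2.42 eV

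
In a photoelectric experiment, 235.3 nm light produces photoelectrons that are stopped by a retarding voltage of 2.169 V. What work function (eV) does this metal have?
3.10 eV

The stopping potential gives the maximum kinetic energy: KE_max = eV_s = 2.169 eV

From Einstein's photoelectric equation: KE_max = hc/λ - φ
Rearranging: φ = hc/λ - KE_max

Calculate photon energy:
E_photon = hc/λ = (6.626×10⁻³⁴ J·s)(3×10⁸ m/s) / (235.3×10⁻⁹ m) = 5.2692 eV

Therefore:
φ = 5.2692 - 2.169 = 3.10 eV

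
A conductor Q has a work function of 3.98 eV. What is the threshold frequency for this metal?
9.6236e+14 Hz

The threshold frequency is when the photon energy equals the work function:
hf₀ = φ

Solving for f₀:
f₀ = φ/h = (3.98 eV × 1.602×10⁻¹⁹ J/eV) / (6.626×10⁻³⁴ J·s)
f₀ = 9.6236e+14 Hz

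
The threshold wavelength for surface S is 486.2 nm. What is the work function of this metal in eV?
2.55 eV

At the threshold wavelength, photon energy equals work function:
φ = hc/λ₀

Calculating:
φ = (6.626×10⁻³⁴ J·s)(3×10⁸ m/s) / (486.2×10⁻⁹ m)
φ = 2.55 eV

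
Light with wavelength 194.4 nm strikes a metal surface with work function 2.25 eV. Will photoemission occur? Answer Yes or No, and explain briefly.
Yes

For photoemission, the photon energy must exceed the work function.

Photon energy: E = hc/λ = 6.3778 eV
Work function: φ = 2.25 eV

Since E_photon (6.3778 eV) > φ (2.25 eV), photoemission WILL occur.
The threshold wavelength is λ₀ = hc/φ = 551.0 nm.
Since 194.4 nm < 551.0 nm, the light has sufficient energy.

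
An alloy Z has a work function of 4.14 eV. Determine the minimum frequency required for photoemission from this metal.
1.0010e+15 Hz

The threshold frequency is when the photon energy equals the work function:
hf₀ = φ

Solving for f₀:
f₀ = φ/h = (4.14 eV × 1.602×10⁻¹⁹ J/eV) / (6.626×10⁻³⁴ J·s)
f₀ = 1.0010e+15 Hz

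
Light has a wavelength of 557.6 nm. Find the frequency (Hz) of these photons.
5.3765e+14 Hz

Using the wave equation: c = fλ

Solving for frequency:
f = c/λ = (3×10⁸ m/s) / (557.6×10⁻⁹ m)
f = 5.3765e+14 Hz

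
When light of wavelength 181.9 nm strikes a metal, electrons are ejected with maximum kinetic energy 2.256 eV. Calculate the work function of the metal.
4.56 eV

From Einstein's photoelectric equation: KE_max = hf - φ = hc/λ - φ

Rearranging for φ:
φ = hc/λ - KE_max

Calculate photon energy:
E_photon = hc/λ = 6.8161 eV

Therefore:
φ = 6.8161 - 2.256 = 4.56 eV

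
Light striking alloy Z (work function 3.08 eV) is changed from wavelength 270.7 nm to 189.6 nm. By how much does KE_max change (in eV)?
1.9591 eV

Using Einstein's equation: KE_max = hc/λ - φ

For λ₁ = 270.7 nm:
KE₁ = hc/λ₁ - φ = 4.5801 - 3.08 = 1.5001 eV

For λ₂ = 189.6 nm:
KE₂ = hc/λ₂ - φ = 6.5393 - 3.08 = 3.4593 eV

Change in KE:
ΔKE = KE₂ - KE₁ = 3.4593 - 1.5001 = 1.9591 eV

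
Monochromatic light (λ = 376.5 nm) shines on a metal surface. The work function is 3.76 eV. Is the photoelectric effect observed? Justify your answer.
No

For photoemission, the photon energy must exceed the work function.

Photon energy: E = hc/λ = 3.2931 eV
Work function: φ = 3.76 eV

Since E_photon (3.2931 eV) < φ (3.76 eV), photoemission will NOT occur.
The threshold wavelength is λ₀ = hc/φ = 329.7 nm.
Since 376.5 nm > 329.7 nm, the photons lack sufficient energy.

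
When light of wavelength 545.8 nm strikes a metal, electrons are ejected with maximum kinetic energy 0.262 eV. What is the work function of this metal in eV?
2.01 eV

From Einstein's photoelectric equation: KE_max = hf - φ = hc/λ - φ

Rearranging for φ:
φ = hc/λ - KE_max

Calculate photon energy:
E_photon = hc/λ = 2.2716 eV

Therefore:
φ = 2.2716 - 0.262 = 2.01 eV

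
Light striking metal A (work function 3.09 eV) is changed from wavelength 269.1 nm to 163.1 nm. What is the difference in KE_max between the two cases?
2.9944 eV

Using Einstein's equation: KE_max = hc/λ - φ

For λ₁ = 269.1 nm:
KE₁ = hc/λ₁ - φ = 4.6074 - 3.09 = 1.5174 eV

For λ₂ = 163.1 nm:
KE₂ = hc/λ₂ - φ = 7.6017 - 3.09 = 4.5117 eV

Change in KE:
ΔKE = KE₂ - KE₁ = 4.5117 - 1.5174 = 2.9944 eV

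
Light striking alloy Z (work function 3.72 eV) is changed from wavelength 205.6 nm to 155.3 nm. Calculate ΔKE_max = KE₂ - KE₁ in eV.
1.9532 eV

Using Einstein's equation: KE_max = hc/λ - φ

For λ₁ = 205.6 nm:
KE₁ = hc/λ₁ - φ = 6.0304 - 3.72 = 2.3104 eV

For λ₂ = 155.3 nm:
KE₂ = hc/λ₂ - φ = 7.9835 - 3.72 = 4.2635 eV

Change in KE:
ΔKE = KE₂ - KE₁ = 4.2635 - 2.3104 = 1.9532 eV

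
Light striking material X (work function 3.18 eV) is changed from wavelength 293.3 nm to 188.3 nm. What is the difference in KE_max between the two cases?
2.3572 eV

Using Einstein's equation: KE_max = hc/λ - φ

For λ₁ = 293.3 nm:
KE₁ = hc/λ₁ - φ = 4.2272 - 3.18 = 1.0472 eV

For λ₂ = 188.3 nm:
KE₂ = hc/λ₂ - φ = 6.5844 - 3.18 = 3.4044 eV

Change in KE:
ΔKE = KE₂ - KE₁ = 3.4044 - 1.0472 = 2.3572 eV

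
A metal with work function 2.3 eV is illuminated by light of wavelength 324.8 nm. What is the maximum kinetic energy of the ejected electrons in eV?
1.5172 eV

Using Einstein's photoelectric equation: KE_max = hf - φ = hc/λ - φ

First, calculate the photon energy:
E_photon = hc/λ = (6.626×10⁻³⁴ J·s)(3×10⁸ m/s) / (324.8×10⁻⁹ m)
E_photon = 3.8172 eV

Then, the maximum kinetic energy:
KE_max = E_photon - φ = 3.8172 eV - 2.3 eV = 1.5172 eV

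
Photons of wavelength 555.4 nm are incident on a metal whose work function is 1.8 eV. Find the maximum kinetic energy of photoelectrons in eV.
0.4323 eV

Using Einstein's photoelectric equation: KE_max = hf - φ = hc/λ - φ

First, calculate the photon energy:
E_photon = hc/λ = (6.626×10⁻³⁴ J·s)(3×10⁸ m/s) / (555.4×10⁻⁹ m)
E_photon = 2.2323 eV

Then, the maximum kinetic energy:
KE_max = E_photon - φ = 2.2323 eV - 1.8 eV = 0.4323 eV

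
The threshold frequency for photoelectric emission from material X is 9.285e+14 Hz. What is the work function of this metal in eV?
3.84 eV

At the threshold frequency, photon energy equals work function:
φ = hf₀

Calculating:
φ = (6.626×10⁻³⁴ J·s)(9.285e+14 Hz)
φ = 3.84 eV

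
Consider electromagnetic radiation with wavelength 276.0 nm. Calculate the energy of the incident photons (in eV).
4.4922 eV

Using E = hf = hc/λ:

E = hc/λ = (6.626×10⁻³⁴ J·s)(3×10⁸ m/s) / (276.0×10⁻⁹ m)
E = 4.4922 eV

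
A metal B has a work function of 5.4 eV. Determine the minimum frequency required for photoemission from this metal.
1.3057e+15 Hz

The threshold frequency is when the photon energy equals the work function:
hf₀ = φ

Solving for f₀:
f₀ = φ/h = (5.4 eV × 1.602×10⁻¹⁹ J/eV) / (6.626×10⁻³⁴ J·s)
f₀ = 1.3057e+15 Hz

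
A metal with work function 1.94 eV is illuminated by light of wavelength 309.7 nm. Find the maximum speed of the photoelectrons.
8.5195e+05 m/s

First, find the maximum kinetic energy:
E_photon = hc/λ = 4.0034 eV
KE_max = E_photon - φ = 4.0034 - 1.94 = 2.0634 eV

Convert to Joules: KE_max = 2.0634 × 1.602×10⁻¹⁹ J = 3.3059e-19 J

Then use KE = ½mv² to find velocity:
v = √(2·KE/m) = √(2 × 3.3059e-19 J / 9.109e-31 kg)
v = 8.5195e+05 m/s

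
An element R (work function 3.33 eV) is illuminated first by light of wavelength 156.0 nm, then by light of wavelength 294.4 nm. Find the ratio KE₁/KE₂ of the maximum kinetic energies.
5.2389

Using Einstein's equation: KE_max = hc/λ - φ

For λ₁ = 156.0 nm:
E₁ = hc/λ₁ = 7.9477 eV
KE₁ = E₁ - φ = 7.9477 - 3.33 = 4.6177 eV

For λ₂ = 294.4 nm:
E₂ = hc/λ₂ = 4.2114 eV
KE₂ = E₂ - φ = 4.2114 - 3.33 = 0.8814 eV

Ratio: KE₁/KE₂ = 4.6177/0.8814 = 5.2389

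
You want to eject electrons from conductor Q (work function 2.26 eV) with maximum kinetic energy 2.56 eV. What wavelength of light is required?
257.23 nm

From Einstein's equation: KE_max = hc/λ - φ

Rearranging for λ:
hc/λ = KE_max + φ
λ = hc/(KE_max + φ)

Required photon energy:
E_photon = KE_max + φ = 2.56 + 2.26 = 4.82 eV

Required wavelength:
λ = hc/E_photon = (6.626×10⁻³⁴)(3×10⁸) / (4.82 × 1.602×10⁻¹⁹)
λ = 257.23 nm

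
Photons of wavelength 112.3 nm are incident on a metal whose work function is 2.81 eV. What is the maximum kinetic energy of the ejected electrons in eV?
8.2304 eV

Using Einstein's photoelectric equation: KE_max = hf - φ = hc/λ - φ

First, calculate the photon energy:
E_photon = hc/λ = (6.626×10⁻³⁴ J·s)(3×10⁸ m/s) / (112.3×10⁻⁹ m)
E_photon = 11.0404 eV

Then, the maximum kinetic energy:
KE_max = E_photon - φ = 11.0404 eV - 2.81 eV = 8.2304 eV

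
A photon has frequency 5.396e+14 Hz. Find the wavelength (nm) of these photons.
555.58 nm

Using the wave equation: c = fλ

Solving for wavelength:
λ = c/f = (3×10⁸ m/s) / (5.396e+14 Hz)
λ = 555.58 nm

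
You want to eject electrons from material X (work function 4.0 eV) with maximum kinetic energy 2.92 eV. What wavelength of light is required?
179.17 nm

From Einstein's equation: KE_max = hc/λ - φ

Rearranging for λ:
hc/λ = KE_max + φ
λ = hc/(KE_max + φ)

Required photon energy:
E_photon = KE_max + φ = 2.92 + 4.0 = 6.92 eV

Required wavelength:
λ = hc/E_photon = (6.626×10⁻³⁴)(3×10⁸) / (6.92 × 1.602×10⁻¹⁹)
λ = 179.17 nm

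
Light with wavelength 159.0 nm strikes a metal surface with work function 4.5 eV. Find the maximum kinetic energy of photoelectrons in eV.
3.2977 eV

Using Einstein's photoelectric equation: KE_max = hf - φ = hc/λ - φ

First, calculate the photon energy:
E_photon = hc/λ = (6.626×10⁻³⁴ J·s)(3×10⁸ m/s) / (159.0×10⁻⁹ m)
E_photon = 7.7977 eV

Then, the maximum kinetic energy:
KE_max = E_photon - φ = 7.7977 eV - 4.5 eV = 3.2977 eV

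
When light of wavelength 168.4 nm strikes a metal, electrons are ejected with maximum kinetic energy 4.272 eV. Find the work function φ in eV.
3.09 eV

From Einstein's photoelectric equation: KE_max = hf - φ = hc/λ - φ

Rearranging for φ:
φ = hc/λ - KE_max

Calculate photon energy:
E_photon = hc/λ = 7.3625 eV

Therefore:
φ = 7.3625 - 4.272 = 3.09 eV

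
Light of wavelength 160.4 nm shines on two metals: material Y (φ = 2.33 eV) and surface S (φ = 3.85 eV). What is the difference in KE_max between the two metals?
1.5200 eV

Using KE_max = hc/λ - φ for each metal:

Photon energy: E = hc/λ = 7.7297 eV

For material Y (φ₁ = 2.33 eV):
KE₁ = E - φ₁ = 7.7297 - 2.33 = 5.3997 eV

For surface S (φ₂ = 3.85 eV):
KE₂ = E - φ₂ = 7.7297 - 3.85 = 3.8797 eV

Difference:
ΔKE = KE₁ - KE₂ = 5.3997 - 3.8797 = 1.5200 eV

Note: The difference equals the difference in work functions: 3.85 - 2.33 = 1.52 eV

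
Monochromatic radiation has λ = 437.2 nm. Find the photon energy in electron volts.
2.8359 eV

Using E = hf = hc/λ:

E = hc/λ = (6.626×10⁻³⁴ J·s)(3×10⁸ m/s) / (437.2×10⁻⁹ m)
E = 2.8359 eV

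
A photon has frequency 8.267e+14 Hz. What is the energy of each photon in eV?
3.4190 eV

Using E = hf:

E = hf = (6.626×10⁻³⁴ J·s)(8.267e+14 Hz)
E = 3.4190 eV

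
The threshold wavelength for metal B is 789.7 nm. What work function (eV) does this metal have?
1.57 eV

At the threshold wavelength, photon energy equals work function:
φ = hc/λ₀

Calculating:
φ = (6.626×10⁻³⁴ J·s)(3×10⁸ m/s) / (789.7×10⁻⁹ m)
φ = 1.57 eV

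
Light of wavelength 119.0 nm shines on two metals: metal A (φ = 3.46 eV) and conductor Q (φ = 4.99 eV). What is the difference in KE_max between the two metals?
1.5300 eV

Using KE_max = hc/λ - φ for each metal:

Photon energy: E = hc/λ = 10.4188 eV

For metal A (φ₁ = 3.46 eV):
KE₁ = E - φ₁ = 10.4188 - 3.46 = 6.9588 eV

For conductor Q (φ₂ = 4.99 eV):
KE₂ = E - φ₂ = 10.4188 - 4.99 = 5.4288 eV

Difference:
ΔKE = KE₁ - KE₂ = 6.9588 - 5.4288 = 1.5300 eV

Note: The difference equals the difference in work functions: 4.99 - 3.46 = 1.53 eV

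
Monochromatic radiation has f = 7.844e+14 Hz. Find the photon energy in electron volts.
3.2440 eV

Using E = hf:

E = hf = (6.626×10⁻³⁴ J·s)(7.844e+14 Hz)
E = 3.2440 eV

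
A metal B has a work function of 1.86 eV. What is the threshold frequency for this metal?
4.4975e+14 Hz

The threshold frequency is when the photon energy equals the work function:
hf₀ = φ

Solving for f₀:
f₀ = φ/h = (1.86 eV × 1.602×10⁻¹⁹ J/eV) / (6.626×10⁻³⁴ J·s)
f₀ = 4.4975e+14 Hz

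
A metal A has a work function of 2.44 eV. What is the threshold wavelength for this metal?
508.13 nm

The threshold wavelength is when the photon energy equals the work function:
hc/λ₀ = φ

Solving for λ₀:
λ₀ = hc/φ = (6.626×10⁻³⁴ J·s)(3×10⁸ m/s) / (2.44 eV × 1.602×10⁻¹⁹ J/eV)
λ₀ = 508.13 nm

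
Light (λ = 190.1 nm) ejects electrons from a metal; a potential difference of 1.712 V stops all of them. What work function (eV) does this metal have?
4.81 eV

The stopping potential gives the maximum kinetic energy: KE_max = eV_s = 1.712 eV

From Einstein's photoelectric equation: KE_max = hc/λ - φ
Rearranging: φ = hc/λ - KE_max

Calculate photon energy:
E_photon = hc/λ = (6.626×10⁻³⁴ J·s)(3×10⁸ m/s) / (190.1×10⁻⁹ m) = 6.5221 eV

Therefore:
φ = 6.5221 - 1.712 = 4.81 eV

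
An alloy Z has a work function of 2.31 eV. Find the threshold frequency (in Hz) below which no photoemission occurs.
5.5856e+14 Hz

The threshold frequency is when the photon energy equals the work function:
hf₀ = φ

Solving for f₀:
f₀ = φ/h = (2.31 eV × 1.602×10⁻¹⁹ J/eV) / (6.626×10⁻³⁴ J·s)
f₀ = 5.5856e+14 Hz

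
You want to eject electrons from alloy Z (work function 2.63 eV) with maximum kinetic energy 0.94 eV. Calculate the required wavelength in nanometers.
347.29 nm

From Einstein's equation: KE_max = hc/λ - φ

Rearranging for λ:
hc/λ = KE_max + φ
λ = hc/(KE_max + φ)

Required photon energy:
E_photon = KE_max + φ = 0.94 + 2.63 = 3.57 eV

Required wavelength:
λ = hc/E_photon = (6.626×10⁻³⁴)(3×10⁸) / (3.57 × 1.602×10⁻¹⁹)
λ = 347.29 nm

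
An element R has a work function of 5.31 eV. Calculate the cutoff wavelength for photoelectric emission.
233.49 nm

The threshold wavelength is when the photon energy equals the work function:
hc/λ₀ = φ

Solving for λ₀:
λ₀ = hc/φ = (6.626×10⁻³⁴ J·s)(3×10⁸ m/s) / (5.31 eV × 1.602×10⁻¹⁹ J/eV)
λ₀ = 233.49 nm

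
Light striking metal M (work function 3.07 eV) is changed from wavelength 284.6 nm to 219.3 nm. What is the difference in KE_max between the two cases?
1.2972 eV

Using Einstein's equation: KE_max = hc/λ - φ

For λ₁ = 284.6 nm:
KE₁ = hc/λ₁ - φ = 4.3564 - 3.07 = 1.2864 eV

For λ₂ = 219.3 nm:
KE₂ = hc/λ₂ - φ = 5.6536 - 3.07 = 2.5836 eV

Change in KE:
ΔKE = KE₂ - KE₁ = 2.5836 - 1.2864 = 1.2972 eV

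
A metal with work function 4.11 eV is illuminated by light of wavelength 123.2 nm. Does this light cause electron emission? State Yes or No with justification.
Yes

For photoemission, the photon energy must exceed the work function.

Photon energy: E = hc/λ = 10.0637 eV
Work function: φ = 4.11 eV

Since E_photon (10.0637 eV) > φ (4.11 eV), photoemission WILL occur.
The threshold wavelength is λ₀ = hc/φ = 301.7 nm.
Since 123.2 nm < 301.7 nm, the light has sufficient energy.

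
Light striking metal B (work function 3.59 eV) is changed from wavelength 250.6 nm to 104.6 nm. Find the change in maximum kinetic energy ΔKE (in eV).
6.9057 eV

Using Einstein's equation: KE_max = hc/λ - φ

For λ₁ = 250.6 nm:
KE₁ = hc/λ₁ - φ = 4.9475 - 3.59 = 1.3575 eV

For λ₂ = 104.6 nm:
KE₂ = hc/λ₂ - φ = 11.8532 - 3.59 = 8.2632 eV

Change in KE:
ΔKE = KE₂ - KE₁ = 8.2632 - 1.3575 = 6.9057 eV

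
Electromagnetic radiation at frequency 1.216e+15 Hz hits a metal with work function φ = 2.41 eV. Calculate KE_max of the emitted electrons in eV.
2.6190 eV

Using Einstein's photoelectric equation: KE_max = hf - φ

First, calculate the photon energy:
E_photon = hf = (6.626×10⁻³⁴ J·s)(1.216e+15 Hz)
E_photon = 5.0290 eV

Then, the maximum kinetic energy:
KE_max = E_photon - φ = 5.0290 eV - 2.41 eV = 2.6190 eV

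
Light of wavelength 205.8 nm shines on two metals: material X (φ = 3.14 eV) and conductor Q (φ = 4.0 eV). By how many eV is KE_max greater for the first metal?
0.8600 eV

Using KE_max = hc/λ - φ for each metal:

Photon energy: E = hc/λ = 6.0245 eV

For material X (φ₁ = 3.14 eV):
KE₁ = E - φ₁ = 6.0245 - 3.14 = 2.8845 eV

For conductor Q (φ₂ = 4.0 eV):
KE₂ = E - φ₂ = 6.0245 - 4.0 = 2.0245 eV

Difference:
ΔKE = KE₁ - KE₂ = 2.8845 - 2.0245 = 0.8600 eV

Note: The difference equals the difference in work functions: 4.0 - 3.14 = 0.86 eV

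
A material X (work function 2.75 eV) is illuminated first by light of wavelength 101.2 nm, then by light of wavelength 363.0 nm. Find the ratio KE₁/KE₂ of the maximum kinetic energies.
14.2762

Using Einstein's equation: KE_max = hc/λ - φ

For λ₁ = 101.2 nm:
E₁ = hc/λ₁ = 12.2514 eV
KE₁ = E₁ - φ = 12.2514 - 2.75 = 9.5014 eV

For λ₂ = 363.0 nm:
E₂ = hc/λ₂ = 3.4155 eV
KE₂ = E₂ - φ = 3.4155 - 2.75 = 0.6655 eV

Ratio: KE₁/KE₂ = 9.5014/0.6655 = 14.2762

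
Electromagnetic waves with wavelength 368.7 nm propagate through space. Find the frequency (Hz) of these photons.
8.1311e+14 Hz

Using the wave equation: c = fλ

Solving for frequency:
f = c/λ = (3×10⁸ m/s) / (368.7×10⁻⁹ m)
f = 8.1311e+14 Hz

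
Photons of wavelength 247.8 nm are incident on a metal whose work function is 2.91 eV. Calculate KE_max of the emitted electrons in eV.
2.0934 eV

Using Einstein's photoelectric equation: KE_max = hf - φ = hc/λ - φ

First, calculate the photon energy:
E_photon = hc/λ = (6.626×10⁻³⁴ J·s)(3×10⁸ m/s) / (247.8×10⁻⁹ m)
E_photon = 5.0034 eV

Then, the maximum kinetic energy:
KE_max = E_photon - φ = 5.0034 eV - 2.91 eV = 2.0934 eV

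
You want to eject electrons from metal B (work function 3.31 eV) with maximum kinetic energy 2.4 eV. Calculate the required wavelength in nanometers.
217.14 nm

From Einstein's equation: KE_max = hc/λ - φ

Rearranging for λ:
hc/λ = KE_max + φ
λ = hc/(KE_max + φ)

Required photon energy:
E_photon = KE_max + φ = 2.4 + 3.31 = 5.71 eV

Required wavelength:
λ = hc/E_photon = (6.626×10⁻³⁴)(3×10⁸) / (5.71 × 1.602×10⁻¹⁹)
λ = 217.14 nm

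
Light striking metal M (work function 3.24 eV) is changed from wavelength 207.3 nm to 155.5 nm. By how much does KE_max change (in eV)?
1.9924 eV

Using Einstein's equation: KE_max = hc/λ - φ

For λ₁ = 207.3 nm:
KE₁ = hc/λ₁ - φ = 5.9809 - 3.24 = 2.7409 eV

For λ₂ = 155.5 nm:
KE₂ = hc/λ₂ - φ = 7.9733 - 3.24 = 4.7333 eV

Change in KE:
ΔKE = KE₂ - KE₁ = 4.7333 - 2.7409 = 1.9924 eV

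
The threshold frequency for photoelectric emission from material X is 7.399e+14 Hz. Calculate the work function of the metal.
3.06 eV

At the threshold frequency, photon energy equals work function:
φ = hf₀

Calculating:
φ = (6.626×10⁻³⁴ J·s)(7.399e+14 Hz)
φ = 3.06 eV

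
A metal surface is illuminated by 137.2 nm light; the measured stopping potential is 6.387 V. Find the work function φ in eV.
2.65 eV

The stopping potential gives the maximum kinetic energy: KE_max = eV_s = 6.387 eV

From Einstein's photoelectric equation: KE_max = hc/λ - φ
Rearranging: φ = hc/λ - KE_max

Calculate photon energy:
E_photon = hc/λ = (6.626×10⁻³⁴ J·s)(3×10⁸ m/s) / (137.2×10⁻⁹ m) = 9.0367 eV

Therefore:
φ = 9.0367 - 6.387 = 2.65 eV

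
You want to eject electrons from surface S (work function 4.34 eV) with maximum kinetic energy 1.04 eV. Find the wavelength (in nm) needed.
230.45 nm

From Einstein's equation: KE_max = hc/λ - φ

Rearranging for λ:
hc/λ = KE_max + φ
λ = hc/(KE_max + φ)

Required photon energy:
E_photon = KE_max + φ = 1.04 + 4.34 = 5.38 eV

Required wavelength:
λ = hc/E_photon = (6.626×10⁻³⁴)(3×10⁸) / (5.38 × 1.602×10⁻¹⁹)
λ = 230.45 nm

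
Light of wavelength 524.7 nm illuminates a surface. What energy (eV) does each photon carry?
2.3630 eV

Using E = hf = hc/λ:

E = hc/λ = (6.626×10⁻³⁴ J·s)(3×10⁸ m/s) / (524.7×10⁻⁹ m)
E = 2.3630 eV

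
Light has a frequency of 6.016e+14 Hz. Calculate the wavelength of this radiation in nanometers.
498.33 nm

Using the wave equation: c = fλ

Solving for wavelength:
λ = c/f = (3×10⁸ m/s) / (6.016e+14 Hz)
λ = 498.33 nm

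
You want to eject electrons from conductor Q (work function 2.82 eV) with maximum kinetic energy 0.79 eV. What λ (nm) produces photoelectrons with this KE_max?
343.45 nm

From Einstein's equation: KE_max = hc/λ - φ

Rearranging for λ:
hc/λ = KE_max + φ
λ = hc/(KE_max + φ)

Required photon energy:
E_photon = KE_max + φ = 0.79 + 2.82 = 3.61 eV

Required wavelength:
λ = hc/E_photon = (6.626×10⁻³⁴)(3×10⁸) / (3.61 × 1.602×10⁻¹⁹)
λ = 343.45 nm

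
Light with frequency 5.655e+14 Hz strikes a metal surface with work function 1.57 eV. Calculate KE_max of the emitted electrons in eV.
0.7687 eV

Using Einstein's photoelectric equation: KE_max = hf - φ

First, calculate the photon energy:
E_photon = hf = (6.626×10⁻³⁴ J·s)(5.655e+14 Hz)
E_photon = 2.3387 eV

Then, the maximum kinetic energy:
KE_max = E_photon - φ = 2.3387 eV - 1.57 eV = 0.7687 eV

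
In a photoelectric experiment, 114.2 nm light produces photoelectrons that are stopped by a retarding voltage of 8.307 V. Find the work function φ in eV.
2.55 eV

The stopping potential gives the maximum kinetic energy: KE_max = eV_s = 8.307 eV

From Einstein's photoelectric equation: KE_max = hc/λ - φ
Rearranging: φ = hc/λ - KE_max

Calculate photon energy:
E_photon = hc/λ = (6.626×10⁻³⁴ J·s)(3×10⁸ m/s) / (114.2×10⁻⁹ m) = 10.8568 eV

Therefore:
φ = 10.8568 - 8.307 = 2.55 eV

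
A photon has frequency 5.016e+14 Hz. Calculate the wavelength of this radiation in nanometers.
597.67 nm

Using the wave equation: c = fλ

Solving for wavelength:
λ = c/f = (3×10⁸ m/s) / (5.016e+14 Hz)
λ = 597.67 nm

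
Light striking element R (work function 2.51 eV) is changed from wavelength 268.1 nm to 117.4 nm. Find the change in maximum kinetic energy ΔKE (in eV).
5.9363 eV

Using Einstein's equation: KE_max = hc/λ - φ

For λ₁ = 268.1 nm:
KE₁ = hc/λ₁ - φ = 4.6246 - 2.51 = 2.1146 eV

For λ₂ = 117.4 nm:
KE₂ = hc/λ₂ - φ = 10.5608 - 2.51 = 8.0508 eV

Change in KE:
ΔKE = KE₂ - KE₁ = 8.0508 - 2.1146 = 5.9363 eV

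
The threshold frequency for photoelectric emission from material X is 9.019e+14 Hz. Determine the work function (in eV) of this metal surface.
3.73 eV

At the threshold frequency, photon energy equals work function:
φ = hf₀

Calculating:
φ = (6.626×10⁻³⁴ J·s)(9.019e+14 Hz)
φ = 3.73 eV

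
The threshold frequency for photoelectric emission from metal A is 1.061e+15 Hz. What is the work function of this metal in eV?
4.39 eV

At the threshold frequency, photon energy equals work function:
φ = hf₀

Calculating:
φ = (6.626×10⁻³⁴ J·s)(1.061e+15 Hz)
φ = 4.39 eV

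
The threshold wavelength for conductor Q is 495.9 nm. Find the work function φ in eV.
2.50 eV

At the threshold wavelength, photon energy equals work function:
φ = hc/λ₀

Calculating:
φ = (6.626×10⁻³⁴ J·s)(3×10⁸ m/s) / (495.9×10⁻⁹ m)
φ = 2.50 eV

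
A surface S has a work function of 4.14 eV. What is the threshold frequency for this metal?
1.0010e+15 Hz

The threshold frequency is when the photon energy equals the work function:
hf₀ = φ

Solving for f₀:
f₀ = φ/h = (4.14 eV × 1.602×10⁻¹⁹ J/eV) / (6.626×10⁻³⁴ J·s)
f₀ = 1.0010e+15 Hz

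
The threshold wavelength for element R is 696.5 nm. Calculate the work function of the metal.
1.78 eV

At the threshold wavelength, photon energy equals work function:
φ = hc/λ₀

Calculating:
φ = (6.626×10⁻³⁴ J·s)(3×10⁸ m/s) / (696.5×10⁻⁹ m)
φ = 1.78 eV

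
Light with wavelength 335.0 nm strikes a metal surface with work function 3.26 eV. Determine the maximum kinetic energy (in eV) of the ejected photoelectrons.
0.4410 eV

Using Einstein's photoelectric equation: KE_max = hf - φ = hc/λ - φ

First, calculate the photon energy:
E_photon = hc/λ = (6.626×10⁻³⁴ J·s)(3×10⁸ m/s) / (335.0×10⁻⁹ m)
E_photon = 3.7010 eV

Then, the maximum kinetic energy:
KE_max = E_photon - φ = 3.7010 eV - 3.26 eV = 0.4410 eV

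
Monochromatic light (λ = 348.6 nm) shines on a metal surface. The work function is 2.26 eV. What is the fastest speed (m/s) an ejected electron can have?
6.7536e+05 m/s

First, find the maximum kinetic energy:
E_photon = hc/λ = 3.5566 eV
KE_max = E_photon - φ = 3.5566 - 2.26 = 1.2966 eV

Convert to Joules: KE_max = 1.2966 × 1.602×10⁻¹⁹ J = 2.0774e-19 J

Then use KE = ½mv² to find velocity:
v = √(2·KE/m) = √(2 × 2.0774e-19 J / 9.109e-31 kg)
v = 6.7536e+05 m/s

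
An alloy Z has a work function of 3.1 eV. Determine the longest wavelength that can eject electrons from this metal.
399.95 nm

The threshold wavelength is when the photon energy equals the work function:
hc/λ₀ = φ

Solving for λ₀:
λ₀ = hc/φ = (6.626×10⁻³⁴ J·s)(3×10⁸ m/s) / (3.1 eV × 1.602×10⁻¹⁹ J/eV)
λ₀ = 399.95 nm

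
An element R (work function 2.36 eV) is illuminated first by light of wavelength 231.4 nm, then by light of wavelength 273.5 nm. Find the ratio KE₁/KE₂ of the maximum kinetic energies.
1.3795

Using Einstein's equation: KE_max = hc/λ - φ

For λ₁ = 231.4 nm:
E₁ = hc/λ₁ = 5.3580 eV
KE₁ = E₁ - φ = 5.3580 - 2.36 = 2.9980 eV

For λ₂ = 273.5 nm:
E₂ = hc/λ₂ = 4.5332 eV
KE₂ = E₂ - φ = 4.5332 - 2.36 = 2.1732 eV

Ratio: KE₁/KE₂ = 2.9980/2.1732 = 1.3795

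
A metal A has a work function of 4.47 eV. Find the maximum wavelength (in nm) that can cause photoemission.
277.37 nm

The threshold wavelength is when the photon energy equals the work function:
hc/λ₀ = φ

Solving for λ₀:
λ₀ = hc/φ = (6.626×10⁻³⁴ J·s)(3×10⁸ m/s) / (4.47 eV × 1.602×10⁻¹⁹ J/eV)
λ₀ = 277.37 nm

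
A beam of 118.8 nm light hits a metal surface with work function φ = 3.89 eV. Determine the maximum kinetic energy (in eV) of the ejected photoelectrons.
6.5464 eV

Using Einstein's photoelectric equation: KE_max = hf - φ = hc/λ - φ

First, calculate the photon energy:
E_photon = hc/λ = (6.626×10⁻³⁴ J·s)(3×10⁸ m/s) / (118.8×10⁻⁹ m)
E_photon = 10.4364 eV

Then, the maximum kinetic energy:
KE_max = E_photon - φ = 10.4364 eV - 3.89 eV = 6.5464 eV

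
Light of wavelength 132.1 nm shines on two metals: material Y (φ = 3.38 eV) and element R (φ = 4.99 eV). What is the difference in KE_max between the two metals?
1.6100 eV

Using KE_max = hc/λ - φ for each metal:

Photon energy: E = hc/λ = 9.3856 eV

For material Y (φ₁ = 3.38 eV):
KE₁ = E - φ₁ = 9.3856 - 3.38 = 6.0056 eV

For element R (φ₂ = 4.99 eV):
KE₂ = E - φ₂ = 9.3856 - 4.99 = 4.3956 eV

Difference:
ΔKE = KE₁ - KE₂ = 6.0056 - 4.3956 = 1.6100 eV

Note: The difference equals the difference in work functions: 4.99 - 3.38 = 1.61 eV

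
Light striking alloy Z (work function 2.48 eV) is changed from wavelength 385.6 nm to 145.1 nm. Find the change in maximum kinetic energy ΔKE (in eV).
5.3294 eV

Using Einstein's equation: KE_max = hc/λ - φ

For λ₁ = 385.6 nm:
KE₁ = hc/λ₁ - φ = 3.2154 - 2.48 = 0.7354 eV

For λ₂ = 145.1 nm:
KE₂ = hc/λ₂ - φ = 8.5447 - 2.48 = 6.0647 eV

Change in KE:
ΔKE = KE₂ - KE₁ = 6.0647 - 0.7354 = 5.3294 eV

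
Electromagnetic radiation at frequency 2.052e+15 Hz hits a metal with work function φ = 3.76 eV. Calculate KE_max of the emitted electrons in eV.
4.7264 eV

Using Einstein's photoelectric equation: KE_max = hf - φ

First, calculate the photon energy:
E_photon = hf = (6.626×10⁻³⁴ J·s)(2.052e+15 Hz)
E_photon = 8.4864 eV

Then, the maximum kinetic energy:
KE_max = E_photon - φ = 8.4864 eV - 3.76 eV = 4.7264 eV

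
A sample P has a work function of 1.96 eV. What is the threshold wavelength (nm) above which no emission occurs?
632.57 nm

The threshold wavelength is when the photon energy equals the work function:
hc/λ₀ = φ

Solving for λ₀:
λ₀ = hc/φ = (6.626×10⁻³⁴ J·s)(3×10⁸ m/s) / (1.96 eV × 1.602×10⁻¹⁹ J/eV)
λ₀ = 632.57 nm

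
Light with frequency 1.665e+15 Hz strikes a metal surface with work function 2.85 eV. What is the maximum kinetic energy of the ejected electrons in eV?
4.0359 eV

Using Einstein's photoelectric equation: KE_max = hf - φ

First, calculate the photon energy:
E_photon = hf = (6.626×10⁻³⁴ J·s)(1.665e+15 Hz)
E_photon = 6.8859 eV

Then, the maximum kinetic energy:
KE_max = E_photon - φ = 6.8859 eV - 2.85 eV = 4.0359 eV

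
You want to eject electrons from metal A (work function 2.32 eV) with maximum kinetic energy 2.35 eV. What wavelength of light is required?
265.49 nm

From Einstein's equation: KE_max = hc/λ - φ

Rearranging for λ:
hc/λ = KE_max + φ
λ = hc/(KE_max + φ)

Required photon energy:
E_photon = KE_max + φ = 2.35 + 2.32 = 4.67 eV

Required wavelength:
λ = hc/E_photon = (6.626×10⁻³⁴)(3×10⁸) / (4.67 × 1.602×10⁻¹⁹)
λ = 265.49 nm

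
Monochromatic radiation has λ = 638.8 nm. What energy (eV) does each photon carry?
1.9409 eV

Using E = hf = hc/λ:

E = hc/λ = (6.626×10⁻³⁴ J·s)(3×10⁸ m/s) / (638.8×10⁻⁹ m)
E = 1.9409 eV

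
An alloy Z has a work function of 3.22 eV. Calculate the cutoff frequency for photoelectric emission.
7.7859e+14 Hz

The threshold frequency is when the photon energy equals the work function:
hf₀ = φ

Solving for f₀:
f₀ = φ/h = (3.22 eV × 1.602×10⁻¹⁹ J/eV) / (6.626×10⁻³⁴ J·s)
f₀ = 7.7859e+14 Hz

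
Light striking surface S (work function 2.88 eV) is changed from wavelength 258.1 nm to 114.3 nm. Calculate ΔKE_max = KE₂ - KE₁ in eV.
6.0435 eV

Using Einstein's equation: KE_max = hc/λ - φ

For λ₁ = 258.1 nm:
KE₁ = hc/λ₁ - φ = 4.8037 - 2.88 = 1.9237 eV

For λ₂ = 114.3 nm:
KE₂ = hc/λ₂ - φ = 10.8473 - 2.88 = 7.9673 eV

Change in KE:
ΔKE = KE₂ - KE₁ = 7.9673 - 1.9237 = 6.0435 eV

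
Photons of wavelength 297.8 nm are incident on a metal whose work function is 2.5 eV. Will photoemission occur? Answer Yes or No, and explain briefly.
Yes

For photoemission, the photon energy must exceed the work function.

Photon energy: E = hc/λ = 4.1633 eV
Work function: φ = 2.5 eV

Since E_photon (4.1633 eV) > φ (2.5 eV), photoemission WILL occur.
The threshold wavelength is λ₀ = hc/φ = 495.9 nm.
Since 297.8 nm < 495.9 nm, the light has sufficient energy.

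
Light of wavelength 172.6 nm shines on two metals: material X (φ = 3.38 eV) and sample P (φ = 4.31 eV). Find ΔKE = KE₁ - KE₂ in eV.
0.9300 eV

Using KE_max = hc/λ - φ for each metal:

Photon energy: E = hc/λ = 7.1833 eV

For material X (φ₁ = 3.38 eV):
KE₁ = E - φ₁ = 7.1833 - 3.38 = 3.8033 eV

For sample P (φ₂ = 4.31 eV):
KE₂ = E - φ₂ = 7.1833 - 4.31 = 2.8733 eV

Difference:
ΔKE = KE₁ - KE₂ = 3.8033 - 2.8733 = 0.9300 eV

Note: The difference equals the difference in work functions: 4.31 - 3.38 = 0.93 eV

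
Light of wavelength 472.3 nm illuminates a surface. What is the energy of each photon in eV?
2.6251 eV

Using E = hf = hc/λ:

E = hc/λ = (6.626×10⁻³⁴ J·s)(3×10⁸ m/s) / (472.3×10⁻⁹ m)
E = 2.6251 eV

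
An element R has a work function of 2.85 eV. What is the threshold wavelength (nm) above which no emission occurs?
435.03 nm

The threshold wavelength is when the photon energy equals the work function:
hc/λ₀ = φ

Solving for λ₀:
λ₀ = hc/φ = (6.626×10⁻³⁴ J·s)(3×10⁸ m/s) / (2.85 eV × 1.602×10⁻¹⁹ J/eV)
λ₀ = 435.03 nm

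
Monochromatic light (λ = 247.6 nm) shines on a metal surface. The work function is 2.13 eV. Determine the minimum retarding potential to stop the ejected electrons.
2.8774 V

The stopping potential V_s satisfies: eV_s = KE_max

First, find KE_max using Einstein's equation:
E_photon = hc/λ = 5.0074 eV
KE_max = E_photon - φ = 5.0074 - 2.13 = 2.8774 eV

Since eV_s = KE_max:
V_s = KE_max/e = 2.8774 V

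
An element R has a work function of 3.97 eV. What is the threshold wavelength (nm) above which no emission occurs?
312.30 nm

The threshold wavelength is when the photon energy equals the work function:
hc/λ₀ = φ

Solving for λ₀:
λ₀ = hc/φ = (6.626×10⁻³⁴ J·s)(3×10⁸ m/s) / (3.97 eV × 1.602×10⁻¹⁹ J/eV)
λ₀ = 312.30 nm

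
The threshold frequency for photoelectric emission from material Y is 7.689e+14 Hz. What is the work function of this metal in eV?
3.18 eV

At the threshold frequency, photon energy equals work function:
φ = hf₀

Calculating:
φ = (6.626×10⁻³⁴ J·s)(7.689e+14 Hz)
φ = 3.18 eV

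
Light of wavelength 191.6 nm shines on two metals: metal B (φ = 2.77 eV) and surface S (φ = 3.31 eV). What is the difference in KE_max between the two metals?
0.5400 eV

Using KE_max = hc/λ - φ for each metal:

Photon energy: E = hc/λ = 6.4710 eV

For metal B (φ₁ = 2.77 eV):
KE₁ = E - φ₁ = 6.4710 - 2.77 = 3.7010 eV

For surface S (φ₂ = 3.31 eV):
KE₂ = E - φ₂ = 6.4710 - 3.31 = 3.1610 eV

Difference:
ΔKE = KE₁ - KE₂ = 3.7010 - 3.1610 = 0.5400 eV

Note: The difference equals the difference in work functions: 3.31 - 2.77 = 0.54 eV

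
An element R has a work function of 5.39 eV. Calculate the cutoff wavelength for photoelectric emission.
230.03 nm

The threshold wavelength is when the photon energy equals the work function:
hc/λ₀ = φ

Solving for λ₀:
λ₀ = hc/φ = (6.626×10⁻³⁴ J·s)(3×10⁸ m/s) / (5.39 eV × 1.602×10⁻¹⁹ J/eV)
λ₀ = 230.03 nm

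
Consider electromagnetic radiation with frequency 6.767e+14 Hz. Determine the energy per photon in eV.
2.7986 eV

Using E = hf:

E = hf = (6.626×10⁻³⁴ J·s)(6.767e+14 Hz)
E = 2.7986 eV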